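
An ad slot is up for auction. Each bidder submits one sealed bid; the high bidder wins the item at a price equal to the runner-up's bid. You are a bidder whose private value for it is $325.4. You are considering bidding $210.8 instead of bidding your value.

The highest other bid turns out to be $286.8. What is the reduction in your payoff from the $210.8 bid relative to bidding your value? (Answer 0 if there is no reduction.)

$38.6

Bidding your value $325.4: you win (since $325.4 > $286.8) and pay $286.8. Payoff $38.6.
Bidding $210.8: you lose. Payoff $0.
The competing bid $286.8 lies between your shaded bid and your value, so underbidding forfeits an item you could have won at a profitable price.
Loss from deviating = $38.6 − ($0) = $38.6.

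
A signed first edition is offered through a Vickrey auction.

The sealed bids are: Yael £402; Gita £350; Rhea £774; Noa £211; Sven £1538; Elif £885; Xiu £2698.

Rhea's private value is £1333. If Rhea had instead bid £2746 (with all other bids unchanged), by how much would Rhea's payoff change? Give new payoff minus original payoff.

−£1365

The highest bid among the other bidders is £2698; Rhea's bid doesn't change that.
Original bid £774: Rhea is not highest (top rival bid is £2698); payoff £0.
Alternative bid £2746: Rhea is highest, pays the top rival bid £2698; payoff £1333 − £2698 = −£1365.
Change in payoff = −£1365 − (£0) = −£1365.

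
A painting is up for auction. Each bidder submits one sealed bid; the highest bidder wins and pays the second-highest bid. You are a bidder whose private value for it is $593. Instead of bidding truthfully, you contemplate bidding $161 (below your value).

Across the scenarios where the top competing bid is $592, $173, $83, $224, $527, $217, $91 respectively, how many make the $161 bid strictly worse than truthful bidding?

5

The deviation hurts exactly when the highest competing bid lies strictly between $161 and $593 — underbidding then forfeits a profitable win.
$592: inside the interval → strictly worse (loss $1).
$173: inside the interval → strictly worse (loss $420).
$83: below both → same outcome either way.
$224: inside the interval → strictly worse (loss $369).
$527: inside the interval → strictly worse (loss $66).
$217: inside the interval → strictly worse (loss $376).
$91: below both → same outcome either way.
Count: 5.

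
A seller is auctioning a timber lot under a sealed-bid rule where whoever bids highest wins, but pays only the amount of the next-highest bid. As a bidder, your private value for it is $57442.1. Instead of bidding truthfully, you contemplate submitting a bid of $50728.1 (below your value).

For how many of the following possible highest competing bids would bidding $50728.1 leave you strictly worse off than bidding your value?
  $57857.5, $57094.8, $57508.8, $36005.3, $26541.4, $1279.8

1

The deviation hurts exactly when the highest competing bid lies strictly between $50728.1 and $57442.1 — underbidding then forfeits a profitable win.
$57857.5: above both → same outcome either way.
$57094.8: inside the interval → strictly worse (loss $347.3).
$57508.8: above both → same outcome either way.
$36005.3: below both → same outcome either way.
$26541.4: below both → same outcome either way.
$1279.8: below both → same outcome either way.
Count: 1.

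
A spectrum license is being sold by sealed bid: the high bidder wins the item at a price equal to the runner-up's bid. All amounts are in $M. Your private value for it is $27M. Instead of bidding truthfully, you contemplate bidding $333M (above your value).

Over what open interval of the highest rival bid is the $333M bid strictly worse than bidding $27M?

If the competing bid is below $27M, both bids win at the same price — no difference.
If it is above $333M, both bids lose — no difference.
If it lies strictly between $27M and $333M, bidding your value loses (payoff 0) while bidding $333M wins at a price above your value (payoff negative).
So the deviation strictly hurts on the open interval ($27M, $333M).

($27M, $333M)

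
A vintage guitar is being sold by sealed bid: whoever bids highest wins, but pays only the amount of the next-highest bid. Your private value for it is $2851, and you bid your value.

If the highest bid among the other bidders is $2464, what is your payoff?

$387

Your bid $2851 exceeds the highest competing bid $2464, so you win.
In a second-price auction the winner pays the second-highest bid, $2464.
Payoff = value − price = $2851 − $2464 = $387.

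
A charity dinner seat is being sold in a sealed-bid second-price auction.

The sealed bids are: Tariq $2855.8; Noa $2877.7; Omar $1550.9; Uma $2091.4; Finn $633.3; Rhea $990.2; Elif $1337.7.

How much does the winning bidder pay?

$2855.8

Highest bid: Noa at $2877.7, so Noa wins.
Second-highest bid: Tariq at $2855.8 — that is the price the winner pays.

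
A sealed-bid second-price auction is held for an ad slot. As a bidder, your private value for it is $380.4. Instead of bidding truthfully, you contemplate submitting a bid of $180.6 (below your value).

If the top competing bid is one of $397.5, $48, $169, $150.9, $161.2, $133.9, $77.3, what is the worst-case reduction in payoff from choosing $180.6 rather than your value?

$397.5: same outcome either way → loss $0.
$48: same outcome either way → loss $0.
$169: same outcome either way → loss $0.
$150.9: same outcome either way → loss $0.
$161.2: same outcome either way → loss $0.
$133.9: same outcome either way → loss $0.
$77.3: same outcome either way → loss $0.
Maximum loss: $0.

$0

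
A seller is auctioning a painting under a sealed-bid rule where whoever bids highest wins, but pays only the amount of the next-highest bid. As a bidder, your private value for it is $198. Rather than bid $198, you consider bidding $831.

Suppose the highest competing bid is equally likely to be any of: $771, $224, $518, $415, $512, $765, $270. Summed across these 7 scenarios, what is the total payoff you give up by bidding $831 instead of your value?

$2089

The deviation costs you only when the competing bid falls strictly between $198 and $831; elsewhere both bids give the same outcome.
$771: truthful payoff $0, deviation payoff −$573 → loss $573.
$224: truthful payoff $0, deviation payoff −$26 → loss $26.
$518: truthful payoff $0, deviation payoff −$320 → loss $320.
$415: truthful payoff $0, deviation payoff −$217 → loss $217.
$512: truthful payoff $0, deviation payoff −$314 → loss $314.
$765: truthful payoff $0, deviation payoff −$567 → loss $567.
$270: truthful payoff $0, deviation payoff −$72 → loss $72.
Total loss = $573 + $26 + $320 + $217 + $314 + $567 + $72 = $2089.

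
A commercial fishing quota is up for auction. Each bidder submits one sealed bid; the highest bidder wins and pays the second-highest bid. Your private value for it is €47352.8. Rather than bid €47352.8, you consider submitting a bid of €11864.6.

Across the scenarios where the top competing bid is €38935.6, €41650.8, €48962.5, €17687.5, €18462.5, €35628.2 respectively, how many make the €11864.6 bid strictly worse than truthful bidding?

5

The deviation hurts exactly when the highest competing bid lies strictly between €11864.6 and €47352.8 — underbidding then forfeits a profitable win.
€38935.6: inside the interval → strictly worse (loss €8417.2).
€41650.8: inside the interval → strictly worse (loss €5702).
€48962.5: above both → same outcome either way.
€17687.5: inside the interval → strictly worse (loss €29665.3).
€18462.5: inside the interval → strictly worse (loss €28890.3).
€35628.2: inside the interval → strictly worse (loss €11724.6).
Count: 5.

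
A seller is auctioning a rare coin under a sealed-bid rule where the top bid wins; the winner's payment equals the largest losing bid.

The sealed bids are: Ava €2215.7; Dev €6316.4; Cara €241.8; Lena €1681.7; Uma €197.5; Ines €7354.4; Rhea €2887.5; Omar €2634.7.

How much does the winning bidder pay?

€6316.4

Highest bid: Ines at €7354.4, so Ines wins.
Second-highest bid: Dev at €6316.4 — that is the price the winner pays.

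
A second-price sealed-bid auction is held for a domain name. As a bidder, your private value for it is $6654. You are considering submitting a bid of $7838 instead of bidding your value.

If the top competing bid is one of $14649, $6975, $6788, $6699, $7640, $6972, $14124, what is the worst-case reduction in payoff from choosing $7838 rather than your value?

$986

$14649: same outcome either way → loss $0.
$6975: truthful gives $0, deviation gives −$321 → loss $321.
$6788: truthful gives $0, deviation gives −$134 → loss $134.
$6699: truthful gives $0, deviation gives −$45 → loss $45.
$7640: truthful gives $0, deviation gives −$986 → loss $986.
$6972: truthful gives $0, deviation gives −$318 → loss $318.
$14124: same outcome either way → loss $0.
Maximum loss: $986.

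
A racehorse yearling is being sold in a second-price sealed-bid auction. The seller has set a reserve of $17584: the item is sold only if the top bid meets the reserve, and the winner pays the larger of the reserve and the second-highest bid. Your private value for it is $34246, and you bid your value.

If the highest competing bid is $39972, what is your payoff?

Your bid $34246 is below the highest competing bid $39972, so you lose. Payoff $0.

$0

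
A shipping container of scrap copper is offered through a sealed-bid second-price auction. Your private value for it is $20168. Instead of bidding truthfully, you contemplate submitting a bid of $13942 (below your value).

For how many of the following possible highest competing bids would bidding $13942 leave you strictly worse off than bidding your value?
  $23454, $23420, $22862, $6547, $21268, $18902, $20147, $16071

3

The deviation hurts exactly when the highest competing bid lies strictly between $13942 and $20168 — underbidding then forfeits a profitable win.
$23454: above both → same outcome either way.
$23420: above both → same outcome either way.
$22862: above both → same outcome either way.
$6547: below both → same outcome either way.
$21268: above both → same outcome either way.
$18902: inside the interval → strictly worse (loss $1266).
$20147: inside the interval → strictly worse (loss $21).
$16071: inside the interval → strictly worse (loss $4097).
Count: 3.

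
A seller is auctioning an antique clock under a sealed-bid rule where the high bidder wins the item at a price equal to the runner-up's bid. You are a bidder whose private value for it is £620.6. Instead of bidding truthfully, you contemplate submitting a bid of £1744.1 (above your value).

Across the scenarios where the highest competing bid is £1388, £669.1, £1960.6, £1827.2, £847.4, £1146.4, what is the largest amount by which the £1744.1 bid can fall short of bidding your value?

£1388: truthful gives £0, deviation gives −£767.4 → loss £767.4.
£669.1: truthful gives £0, deviation gives −£48.5 → loss £48.5.
£1960.6: same outcome either way → loss £0.
£1827.2: same outcome either way → loss £0.
£847.4: truthful gives £0, deviation gives −£226.8 → loss £226.8.
£1146.4: truthful gives £0, deviation gives −£525.8 → loss £525.8.
Maximum loss: £767.4.

£767.4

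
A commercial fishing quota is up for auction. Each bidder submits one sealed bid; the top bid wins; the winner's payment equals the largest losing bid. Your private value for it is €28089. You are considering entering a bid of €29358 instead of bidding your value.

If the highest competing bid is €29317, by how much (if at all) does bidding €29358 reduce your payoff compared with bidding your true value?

Bidding your value €28089: you lose (since €28089 < €29317). Payoff €0.
Bidding €29358: you win and pay €29317. Payoff €28089 − €29317 = −€1228.
The competing bid €29317 lies between your value and your inflated bid, so overbidding wins an item priced above your value.
Loss from deviating = €0 − (−€1228) = €1228.
Truthful bidding weakly dominates here: raising your bid can only win items priced above your value, and lowering it can only forfeit items priced below.

€1228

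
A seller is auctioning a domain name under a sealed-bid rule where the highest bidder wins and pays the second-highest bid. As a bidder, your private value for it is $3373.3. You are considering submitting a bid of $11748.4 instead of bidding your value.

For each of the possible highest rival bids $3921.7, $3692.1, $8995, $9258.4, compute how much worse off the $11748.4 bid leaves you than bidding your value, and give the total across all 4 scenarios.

$12374

The deviation costs you only when the competing bid falls strictly between $3373.3 and $11748.4; elsewhere both bids give the same outcome.
$3921.7: truthful payoff $0, deviation payoff −$548.4 → loss $548.4.
$3692.1: truthful payoff $0, deviation payoff −$318.8 → loss $318.8.
$8995: truthful payoff $0, deviation payoff −$5621.7 → loss $5621.7.
$9258.4: truthful payoff $0, deviation payoff −$5885.1 → loss $5885.1.
Total loss = $548.4 + $318.8 + $5621.7 + $5885.1 = $12374.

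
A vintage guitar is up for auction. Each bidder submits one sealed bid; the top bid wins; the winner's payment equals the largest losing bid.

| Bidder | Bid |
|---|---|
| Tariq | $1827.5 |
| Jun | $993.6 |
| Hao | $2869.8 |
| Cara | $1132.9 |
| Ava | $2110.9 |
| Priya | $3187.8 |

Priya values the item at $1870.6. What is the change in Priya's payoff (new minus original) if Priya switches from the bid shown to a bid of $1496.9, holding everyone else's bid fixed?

$999.2

The highest bid among the other bidders is $2869.8; Priya's bid doesn't change that.
Original bid $3187.8: Priya is highest, pays the top rival bid $2869.8; payoff $1870.6 − $2869.8 = −$999.2.
Alternative bid $1496.9: Priya is not highest (top rival bid is $2869.8); payoff $0.
Change in payoff = $0 − (−$999.2) = $999.2.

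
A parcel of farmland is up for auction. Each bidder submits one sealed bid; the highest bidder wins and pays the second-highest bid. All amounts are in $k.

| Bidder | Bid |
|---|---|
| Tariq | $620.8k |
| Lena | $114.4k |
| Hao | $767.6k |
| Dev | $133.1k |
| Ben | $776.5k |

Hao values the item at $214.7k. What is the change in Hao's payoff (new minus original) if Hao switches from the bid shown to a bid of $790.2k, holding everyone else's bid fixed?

The highest bid among the other bidders is $776.5k; Hao's bid doesn't change that.
Original bid $767.6k: Hao is not highest (top rival bid is $776.5k); payoff $0k.
Alternative bid $790.2k: Hao is highest, pays the top rival bid $776.5k; payoff $214.7k − $776.5k = −$561.8k.
Change in payoff = −$561.8k − ($0k) = −$561.8k.

−$561.8k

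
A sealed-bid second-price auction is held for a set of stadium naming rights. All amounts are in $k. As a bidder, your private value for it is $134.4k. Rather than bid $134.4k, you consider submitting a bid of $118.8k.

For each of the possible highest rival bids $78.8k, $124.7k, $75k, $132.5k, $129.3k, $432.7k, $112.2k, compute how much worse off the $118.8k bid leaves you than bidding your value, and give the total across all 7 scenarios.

The deviation costs you only when the competing bid falls strictly between $118.8k and $134.4k; elsewhere both bids give the same outcome.
$78.8k: outcomes coincide → loss $0k.
$124.7k: truthful payoff $9.7k, deviation payoff $0k → loss $9.7k.
$75k: outcomes coincide → loss $0k.
$132.5k: truthful payoff $1.9k, deviation payoff $0k → loss $1.9k.
$129.3k: truthful payoff $5.1k, deviation payoff $0k → loss $5.1k.
$432.7k: outcomes coincide → loss $0k.
$112.2k: outcomes coincide → loss $0k.
Total loss = $9.7k + $1.9k + $5.1k = $16.7k.
Truthful bidding weakly dominates here: raising your bid can only win items priced above your value, and lowering it can only forfeit items priced below.

$16.7k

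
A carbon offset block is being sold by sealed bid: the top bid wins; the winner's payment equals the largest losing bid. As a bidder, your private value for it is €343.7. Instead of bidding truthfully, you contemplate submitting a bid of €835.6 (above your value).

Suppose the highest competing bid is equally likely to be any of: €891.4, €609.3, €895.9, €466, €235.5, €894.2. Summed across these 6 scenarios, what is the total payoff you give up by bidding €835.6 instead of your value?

The deviation costs you only when the competing bid falls strictly between €343.7 and €835.6; elsewhere both bids give the same outcome.
€891.4: outcomes coincide → loss €0.
€609.3: truthful payoff €0, deviation payoff −€265.6 → loss €265.6.
€895.9: outcomes coincide → loss €0.
€466: truthful payoff €0, deviation payoff −€122.3 → loss €122.3.
€235.5: outcomes coincide → loss €0.
€894.2: outcomes coincide → loss €0.
Total loss = €265.6 + €122.3 = €387.9.

€387.9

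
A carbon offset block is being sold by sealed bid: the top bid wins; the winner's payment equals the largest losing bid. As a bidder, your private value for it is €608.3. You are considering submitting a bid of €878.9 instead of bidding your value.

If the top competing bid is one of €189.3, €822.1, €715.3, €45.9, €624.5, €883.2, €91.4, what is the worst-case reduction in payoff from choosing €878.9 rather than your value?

€189.3: same outcome either way → loss €0.
€822.1: truthful gives €0, deviation gives −€213.8 → loss €213.8.
€715.3: truthful gives €0, deviation gives −€107 → loss €107.
€45.9: same outcome either way → loss €0.
€624.5: truthful gives €0, deviation gives −€16.2 → loss €16.2.
€883.2: same outcome either way → loss €0.
€91.4: same outcome either way → loss €0.
Maximum loss: €213.8.

€213.8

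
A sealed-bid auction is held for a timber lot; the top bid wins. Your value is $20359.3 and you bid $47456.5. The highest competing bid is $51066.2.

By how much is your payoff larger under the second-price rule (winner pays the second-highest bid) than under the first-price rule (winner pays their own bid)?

$0

Your bid $47456.5 is below $51066.2, so you lose under either rule.
Payoff is $0 in both cases; difference = $0.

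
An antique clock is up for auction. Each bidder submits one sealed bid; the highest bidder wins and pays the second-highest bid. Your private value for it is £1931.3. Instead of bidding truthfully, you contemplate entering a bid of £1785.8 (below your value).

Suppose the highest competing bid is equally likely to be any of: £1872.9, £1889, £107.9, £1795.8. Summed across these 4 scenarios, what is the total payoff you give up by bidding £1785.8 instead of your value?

£236.2

The deviation costs you only when the competing bid falls strictly between £1785.8 and £1931.3; elsewhere both bids give the same outcome.
£1872.9: truthful payoff £58.4, deviation payoff £0 → loss £58.4.
£1889: truthful payoff £42.3, deviation payoff £0 → loss £42.3.
£107.9: outcomes coincide → loss £0.
£1795.8: truthful payoff £135.5, deviation payoff £0 → loss £135.5.
Total loss = £58.4 + £42.3 + £135.5 = £236.2.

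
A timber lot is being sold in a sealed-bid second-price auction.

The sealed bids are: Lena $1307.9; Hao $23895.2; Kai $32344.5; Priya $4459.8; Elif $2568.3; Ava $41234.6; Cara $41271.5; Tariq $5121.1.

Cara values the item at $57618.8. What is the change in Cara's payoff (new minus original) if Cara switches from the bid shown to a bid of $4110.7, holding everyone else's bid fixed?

−$16384.2

The highest bid among the other bidders is $41234.6; Cara's bid doesn't change that.
Original bid $41271.5: Cara is highest, pays the top rival bid $41234.6; payoff $57618.8 − $41234.6 = $16384.2.
Alternative bid $4110.7: Cara is not highest (top rival bid is $41234.6); payoff $0.
Change in payoff = $0 − ($16384.2) = −$16384.2.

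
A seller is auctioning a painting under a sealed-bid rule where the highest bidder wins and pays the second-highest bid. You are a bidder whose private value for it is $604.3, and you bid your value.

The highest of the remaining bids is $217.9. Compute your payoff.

$386.4

Your bid $604.3 exceeds the highest competing bid $217.9, so you win.
In a second-price auction the winner pays the second-highest bid, $217.9.
Payoff = value − price = $604.3 − $217.9 = $386.4.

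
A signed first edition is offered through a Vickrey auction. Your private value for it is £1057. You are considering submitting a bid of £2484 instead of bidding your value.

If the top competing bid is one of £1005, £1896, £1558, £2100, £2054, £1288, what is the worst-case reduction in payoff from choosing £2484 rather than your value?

£1005: same outcome either way → loss £0.
£1896: truthful gives £0, deviation gives −£839 → loss £839.
£1558: truthful gives £0, deviation gives −£501 → loss £501.
£2100: truthful gives £0, deviation gives −£1043 → loss £1043.
£2054: truthful gives £0, deviation gives −£997 → loss £997.
£1288: truthful gives £0, deviation gives −£231 → loss £231.
Maximum loss: £1043.

£1043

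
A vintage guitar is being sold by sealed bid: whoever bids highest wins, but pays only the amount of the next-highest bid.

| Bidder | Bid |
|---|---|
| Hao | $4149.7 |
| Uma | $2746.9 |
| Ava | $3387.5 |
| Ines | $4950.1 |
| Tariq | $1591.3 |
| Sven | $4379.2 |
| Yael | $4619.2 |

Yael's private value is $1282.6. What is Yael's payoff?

Highest bid: Ines at $4950.1, so Ines wins.
Second-highest bid: Yael at $4619.2 — that is the price the winner pays.
Yael did not win, so Yael pays nothing and receives nothing: payoff $0.

$0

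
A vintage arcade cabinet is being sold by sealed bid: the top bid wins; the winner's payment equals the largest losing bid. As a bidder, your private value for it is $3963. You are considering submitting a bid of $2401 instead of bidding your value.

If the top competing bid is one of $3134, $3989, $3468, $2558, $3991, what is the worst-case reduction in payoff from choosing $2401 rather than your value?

$3134: truthful gives $829, deviation gives $0 → loss $829.
$3989: same outcome either way → loss $0.
$3468: truthful gives $495, deviation gives $0 → loss $495.
$2558: truthful gives $1405, deviation gives $0 → loss $1405.
$3991: same outcome either way → loss $0.
Maximum loss: $1405.

$1405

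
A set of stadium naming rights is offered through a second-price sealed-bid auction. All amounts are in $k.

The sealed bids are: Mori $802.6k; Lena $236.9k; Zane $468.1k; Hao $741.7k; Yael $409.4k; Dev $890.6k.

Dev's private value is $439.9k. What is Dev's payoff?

Highest bid: Dev at $890.6k, so Dev wins.
Second-highest bid: Mori at $802.6k — that is the price the winner pays.
Dev's payoff = value − price = $439.9k − $802.6k = −$362.7k.

−$362.7k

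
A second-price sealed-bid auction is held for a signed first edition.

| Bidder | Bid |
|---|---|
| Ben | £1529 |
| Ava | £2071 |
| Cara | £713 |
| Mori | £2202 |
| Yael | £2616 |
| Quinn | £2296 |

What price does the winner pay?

Highest bid: Yael at £2616, so Yael wins.
Second-highest bid: Quinn at £2296 — that is the price the winner pays.

£2296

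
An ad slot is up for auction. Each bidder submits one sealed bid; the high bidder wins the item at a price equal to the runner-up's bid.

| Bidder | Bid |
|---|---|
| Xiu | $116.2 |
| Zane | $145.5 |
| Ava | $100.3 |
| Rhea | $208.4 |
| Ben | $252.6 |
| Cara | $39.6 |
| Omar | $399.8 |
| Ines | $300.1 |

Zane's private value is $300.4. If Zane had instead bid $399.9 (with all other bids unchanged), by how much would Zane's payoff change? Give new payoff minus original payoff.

The highest bid among the other bidders is $399.8; Zane's bid doesn't change that.
Original bid $145.5: Zane is not highest (top rival bid is $399.8); payoff $0.
Alternative bid $399.9: Zane is highest, pays the top rival bid $399.8; payoff $300.4 − $399.8 = −$99.4.
Change in payoff = −$99.4 − ($0) = −$99.4.

−$99.4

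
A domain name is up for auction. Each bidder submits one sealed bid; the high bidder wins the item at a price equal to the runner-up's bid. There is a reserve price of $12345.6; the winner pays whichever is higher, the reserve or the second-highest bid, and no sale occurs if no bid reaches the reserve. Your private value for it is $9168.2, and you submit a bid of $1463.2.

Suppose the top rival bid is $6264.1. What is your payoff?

Your bid $1463.2 is below the highest competing bid $6264.1, so you lose. Payoff $0.

$0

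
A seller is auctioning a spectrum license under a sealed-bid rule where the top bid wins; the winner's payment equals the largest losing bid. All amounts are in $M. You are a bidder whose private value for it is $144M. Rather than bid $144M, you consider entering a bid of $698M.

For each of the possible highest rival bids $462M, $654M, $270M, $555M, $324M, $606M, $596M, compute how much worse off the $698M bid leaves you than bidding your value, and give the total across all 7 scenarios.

The deviation costs you only when the competing bid falls strictly between $144M and $698M; elsewhere both bids give the same outcome.
$462M: truthful payoff $0M, deviation payoff −$318M → loss $318M.
$654M: truthful payoff $0M, deviation payoff −$510M → loss $510M.
$270M: truthful payoff $0M, deviation payoff −$126M → loss $126M.
$555M: truthful payoff $0M, deviation payoff −$411M → loss $411M.
$324M: truthful payoff $0M, deviation payoff −$180M → loss $180M.
$606M: truthful payoff $0M, deviation payoff −$462M → loss $462M.
$596M: truthful payoff $0M, deviation payoff −$452M → loss $452M.
Total loss = $318M + $510M + $126M + $411M + $180M + $462M + $452M = $2459M.
Truthful bidding weakly dominates here: raising your bid can only win items priced above your value, and lowering it can only forfeit items priced below.

$2459M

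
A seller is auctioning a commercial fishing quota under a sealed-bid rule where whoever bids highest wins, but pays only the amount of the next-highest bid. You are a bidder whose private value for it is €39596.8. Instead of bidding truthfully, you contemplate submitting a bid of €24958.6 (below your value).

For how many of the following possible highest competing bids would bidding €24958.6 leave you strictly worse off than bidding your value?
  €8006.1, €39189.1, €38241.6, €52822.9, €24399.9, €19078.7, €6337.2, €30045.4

3

The deviation hurts exactly when the highest competing bid lies strictly between €24958.6 and €39596.8 — underbidding then forfeits a profitable win.
€8006.1: below both → same outcome either way.
€39189.1: inside the interval → strictly worse (loss €407.7).
€38241.6: inside the interval → strictly worse (loss €1355.2).
€52822.9: above both → same outcome either way.
€24399.9: below both → same outcome either way.
€19078.7: below both → same outcome either way.
€6337.2: below both → same outcome either way.
€30045.4: inside the interval → strictly worse (loss €9551.4).
Count: 3.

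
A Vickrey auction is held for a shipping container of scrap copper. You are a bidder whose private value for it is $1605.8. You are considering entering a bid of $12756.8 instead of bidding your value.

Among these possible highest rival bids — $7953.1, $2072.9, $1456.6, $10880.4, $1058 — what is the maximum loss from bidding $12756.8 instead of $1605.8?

$7953.1: truthful gives $0, deviation gives −$6347.3 → loss $6347.3.
$2072.9: truthful gives $0, deviation gives −$467.1 → loss $467.1.
$1456.6: same outcome either way → loss $0.
$10880.4: truthful gives $0, deviation gives −$9274.6 → loss $9274.6.
$1058: same outcome either way → loss $0.
Maximum loss: $9274.6.

$9274.6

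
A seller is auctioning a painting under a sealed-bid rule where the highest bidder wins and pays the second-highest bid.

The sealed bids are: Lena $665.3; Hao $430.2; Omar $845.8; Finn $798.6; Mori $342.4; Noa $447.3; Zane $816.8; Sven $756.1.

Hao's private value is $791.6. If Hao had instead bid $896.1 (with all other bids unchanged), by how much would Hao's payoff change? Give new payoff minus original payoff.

The highest bid among the other bidders is $845.8; Hao's bid doesn't change that.
Original bid $430.2: Hao is not highest (top rival bid is $845.8); payoff $0.
Alternative bid $896.1: Hao is highest, pays the top rival bid $845.8; payoff $791.6 − $845.8 = −$54.2.
Change in payoff = −$54.2 − ($0) = −$54.2.

−$54.2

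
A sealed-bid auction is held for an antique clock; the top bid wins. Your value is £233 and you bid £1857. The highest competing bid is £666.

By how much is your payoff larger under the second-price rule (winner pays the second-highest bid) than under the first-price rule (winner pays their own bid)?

£1191

You have the highest bid, so you win under either rule.
Second-price: pay £666 → payoff −£433.
First-price: pay your own bid £1857 → payoff −£1624.
Difference = −£433 − (−£1624) = £1191.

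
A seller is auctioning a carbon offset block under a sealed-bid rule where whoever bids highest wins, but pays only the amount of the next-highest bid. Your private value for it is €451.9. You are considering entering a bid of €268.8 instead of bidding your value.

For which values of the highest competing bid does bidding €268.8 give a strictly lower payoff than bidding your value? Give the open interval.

(€268.8, €451.9)

If the competing bid is below €268.8, both bids win at the same price — no difference.
If it is above €451.9, both bids lose — no difference.
If it lies strictly between €268.8 and €451.9, bidding your value wins at a price below your value (positive payoff) while bidding €268.8 loses (payoff 0).
So the deviation strictly hurts on the open interval (€268.8, €451.9).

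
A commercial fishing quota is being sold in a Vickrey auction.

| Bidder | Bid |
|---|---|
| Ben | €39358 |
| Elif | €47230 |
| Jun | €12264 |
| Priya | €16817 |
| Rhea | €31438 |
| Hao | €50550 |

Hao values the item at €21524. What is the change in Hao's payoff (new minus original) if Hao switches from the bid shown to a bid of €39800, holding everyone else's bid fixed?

€25706

The highest bid among the other bidders is €47230; Hao's bid doesn't change that.
Original bid €50550: Hao is highest, pays the top rival bid €47230; payoff €21524 − €47230 = −€25706.
Alternative bid €39800: Hao is not highest (top rival bid is €47230); payoff €0.
Change in payoff = €0 − (−€25706) = €25706.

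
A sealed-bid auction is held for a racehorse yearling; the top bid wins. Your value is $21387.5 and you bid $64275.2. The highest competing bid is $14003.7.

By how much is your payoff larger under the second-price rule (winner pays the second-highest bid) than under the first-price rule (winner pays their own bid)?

You have the highest bid, so you win under either rule.
Second-price: pay $14003.7 → payoff $7383.8.
First-price: pay your own bid $64275.2 → payoff −$42887.7.
Difference = $7383.8 − (−$42887.7) = $50271.5.

$50271.5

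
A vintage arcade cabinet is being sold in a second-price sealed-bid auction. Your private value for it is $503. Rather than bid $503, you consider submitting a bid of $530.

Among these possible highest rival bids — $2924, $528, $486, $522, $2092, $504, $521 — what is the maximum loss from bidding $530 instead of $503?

$25

$2924: same outcome either way → loss $0.
$528: truthful gives $0, deviation gives −$25 → loss $25.
$486: same outcome either way → loss $0.
$522: truthful gives $0, deviation gives −$19 → loss $19.
$2092: same outcome either way → loss $0.
$504: truthful gives $0, deviation gives −$1 → loss $1.
$521: truthful gives $0, deviation gives −$18 → loss $18.
Maximum loss: $25.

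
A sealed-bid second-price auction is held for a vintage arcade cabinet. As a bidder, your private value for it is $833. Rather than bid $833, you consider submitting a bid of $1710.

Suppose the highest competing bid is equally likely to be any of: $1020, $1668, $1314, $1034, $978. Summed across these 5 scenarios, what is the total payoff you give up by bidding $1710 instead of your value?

$1849

The deviation costs you only when the competing bid falls strictly between $833 and $1710; elsewhere both bids give the same outcome.
$1020: truthful payoff $0, deviation payoff −$187 → loss $187.
$1668: truthful payoff $0, deviation payoff −$835 → loss $835.
$1314: truthful payoff $0, deviation payoff −$481 → loss $481.
$1034: truthful payoff $0, deviation payoff −$201 → loss $201.
$978: truthful payoff $0, deviation payoff −$145 → loss $145.
Total loss = $187 + $835 + $481 + $201 + $145 = $1849.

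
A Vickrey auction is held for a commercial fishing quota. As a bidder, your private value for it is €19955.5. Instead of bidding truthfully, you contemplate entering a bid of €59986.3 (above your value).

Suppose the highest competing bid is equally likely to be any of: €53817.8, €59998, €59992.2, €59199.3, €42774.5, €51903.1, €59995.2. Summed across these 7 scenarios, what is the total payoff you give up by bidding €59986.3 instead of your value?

€127872.7

The deviation costs you only when the competing bid falls strictly between €19955.5 and €59986.3; elsewhere both bids give the same outcome.
€53817.8: truthful payoff €0, deviation payoff −€33862.3 → loss €33862.3.
€59998: outcomes coincide → loss €0.
€59992.2: outcomes coincide → loss €0.
€59199.3: truthful payoff €0, deviation payoff −€39243.8 → loss €39243.8.
€42774.5: truthful payoff €0, deviation payoff −€22819 → loss €22819.
€51903.1: truthful payoff €0, deviation payoff −€31947.6 → loss €31947.6.
€59995.2: outcomes coincide → loss €0.
Total loss = €33862.3 + €39243.8 + €22819 + €31947.6 = €127872.7.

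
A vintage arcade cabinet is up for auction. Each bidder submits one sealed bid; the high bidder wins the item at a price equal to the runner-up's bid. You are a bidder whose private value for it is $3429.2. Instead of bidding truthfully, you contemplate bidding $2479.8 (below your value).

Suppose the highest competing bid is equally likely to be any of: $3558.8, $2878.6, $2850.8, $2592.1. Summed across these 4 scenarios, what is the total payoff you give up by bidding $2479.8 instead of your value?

The deviation costs you only when the competing bid falls strictly between $2479.8 and $3429.2; elsewhere both bids give the same outcome.
$3558.8: outcomes coincide → loss $0.
$2878.6: truthful payoff $550.6, deviation payoff $0 → loss $550.6.
$2850.8: truthful payoff $578.4, deviation payoff $0 → loss $578.4.
$2592.1: truthful payoff $837.1, deviation payoff $0 → loss $837.1.
Total loss = $550.6 + $578.4 + $837.1 = $1966.1.

$1966.1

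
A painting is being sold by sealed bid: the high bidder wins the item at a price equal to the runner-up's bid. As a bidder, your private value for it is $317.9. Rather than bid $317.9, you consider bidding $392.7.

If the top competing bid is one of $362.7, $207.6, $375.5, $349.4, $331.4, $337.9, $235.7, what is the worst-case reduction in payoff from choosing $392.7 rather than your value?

$362.7: truthful gives $0, deviation gives −$44.8 → loss $44.8.
$207.6: same outcome either way → loss $0.
$375.5: truthful gives $0, deviation gives −$57.6 → loss $57.6.
$349.4: truthful gives $0, deviation gives −$31.5 → loss $31.5.
$331.4: truthful gives $0, deviation gives −$13.5 → loss $13.5.
$337.9: truthful gives $0, deviation gives −$20 → loss $20.
$235.7: same outcome either way → loss $0.
Maximum loss: $57.6.

$57.6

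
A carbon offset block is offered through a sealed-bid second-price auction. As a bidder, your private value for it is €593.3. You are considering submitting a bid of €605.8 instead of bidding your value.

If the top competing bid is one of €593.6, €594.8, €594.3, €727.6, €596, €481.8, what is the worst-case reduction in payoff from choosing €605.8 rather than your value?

€593.6: truthful gives €0, deviation gives −€0.3 → loss €0.3.
€594.8: truthful gives €0, deviation gives −€1.5 → loss €1.5.
€594.3: truthful gives €0, deviation gives −€1 → loss €1.
€727.6: same outcome either way → loss €0.
€596: truthful gives €0, deviation gives −€2.7 → loss €2.7.
€481.8: same outcome either way → loss €0.
Maximum loss: €2.7.

€2.7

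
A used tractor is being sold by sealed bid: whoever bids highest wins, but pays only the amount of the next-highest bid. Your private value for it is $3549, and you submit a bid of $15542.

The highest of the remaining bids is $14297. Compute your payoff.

−$10748

Your bid $15542 exceeds the highest competing bid $14297, so you win.
In a second-price auction the winner pays the second-highest bid, $14297.
Payoff = value − price = $3549 − $14297 = −$10748.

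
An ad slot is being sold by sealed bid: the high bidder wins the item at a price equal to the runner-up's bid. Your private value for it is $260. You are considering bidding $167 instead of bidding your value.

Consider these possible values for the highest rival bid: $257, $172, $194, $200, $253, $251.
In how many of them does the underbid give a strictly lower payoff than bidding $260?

6

The deviation hurts exactly when the highest competing bid lies strictly between $167 and $260 — underbidding then forfeits a profitable win.
$257: inside the interval → strictly worse (loss $3).
$172: inside the interval → strictly worse (loss $88).
$194: inside the interval → strictly worse (loss $66).
$200: inside the interval → strictly worse (loss $60).
$253: inside the interval → strictly worse (loss $7).
$251: inside the interval → strictly worse (loss $9).
Count: 6.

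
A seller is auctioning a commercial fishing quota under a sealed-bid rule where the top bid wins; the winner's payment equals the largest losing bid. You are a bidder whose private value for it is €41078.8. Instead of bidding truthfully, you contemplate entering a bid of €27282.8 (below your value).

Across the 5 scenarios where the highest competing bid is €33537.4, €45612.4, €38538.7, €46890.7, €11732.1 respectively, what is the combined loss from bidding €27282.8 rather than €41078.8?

€10081.5

The deviation costs you only when the competing bid falls strictly between €27282.8 and €41078.8; elsewhere both bids give the same outcome.
€33537.4: truthful payoff €7541.4, deviation payoff €0 → loss €7541.4.
€45612.4: outcomes coincide → loss €0.
€38538.7: truthful payoff €2540.1, deviation payoff €0 → loss €2540.1.
€46890.7: outcomes coincide → loss €0.
€11732.1: outcomes coincide → loss €0.
Total loss = €7541.4 + €2540.1 = €10081.5.
In a second-price auction your bid sets only whether you win, not what you pay, so bidding your true value is weakly dominant.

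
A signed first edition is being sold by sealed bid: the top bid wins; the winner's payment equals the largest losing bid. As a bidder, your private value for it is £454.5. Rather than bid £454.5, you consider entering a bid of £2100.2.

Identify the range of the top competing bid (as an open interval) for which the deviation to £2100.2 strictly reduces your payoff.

If the competing bid is below £454.5, both bids win at the same price — no difference.
If it is above £2100.2, both bids lose — no difference.
If it lies strictly between £454.5 and £2100.2, bidding your value loses (payoff 0) while bidding £2100.2 wins at a price above your value (payoff negative).
So the deviation strictly hurts on the open interval (£454.5, £2100.2).
Because the price is fixed by the runner-up's bid, deviating from your value can only change a good outcome into a bad one — never the reverse.

(£454.5, £2100.2)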